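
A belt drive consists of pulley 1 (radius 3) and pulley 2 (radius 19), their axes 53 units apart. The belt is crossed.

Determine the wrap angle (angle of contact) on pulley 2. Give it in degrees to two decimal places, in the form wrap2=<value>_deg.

wrap2=229.05_deg

crossed belt: β = asin((r1+r2)/C) = asin(22/53) = 24.5253°
wrap1 = wrap2 = π + 2β = 229.0505°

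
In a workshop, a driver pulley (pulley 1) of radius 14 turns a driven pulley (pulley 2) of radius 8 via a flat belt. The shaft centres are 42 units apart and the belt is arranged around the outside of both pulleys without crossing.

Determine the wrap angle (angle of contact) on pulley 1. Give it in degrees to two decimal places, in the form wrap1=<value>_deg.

open belt: β = asin((r2−r1)/C) = asin(-6/42) = -8.2132°
wrap1 = π − 2β = 196.4264°
wrap2 = π + 2β = 163.5736°

wrap1=196.43_deg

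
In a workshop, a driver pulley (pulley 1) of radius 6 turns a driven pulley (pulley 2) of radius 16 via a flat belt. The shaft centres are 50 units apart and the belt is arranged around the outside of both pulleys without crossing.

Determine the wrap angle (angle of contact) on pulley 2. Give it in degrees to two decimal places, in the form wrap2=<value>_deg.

open belt: β = asin((r2−r1)/C) = asin(10/50) = 11.5370°
wrap1 = π − 2β = 156.9261°
wrap2 = π + 2β = 203.0739°

wrap2=203.07_deg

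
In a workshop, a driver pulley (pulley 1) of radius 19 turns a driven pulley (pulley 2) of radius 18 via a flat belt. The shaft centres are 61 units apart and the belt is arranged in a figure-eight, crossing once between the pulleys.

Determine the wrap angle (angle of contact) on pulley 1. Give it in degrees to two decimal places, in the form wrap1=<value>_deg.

crossed belt: β = asin((r1+r2)/C) = asin(37/61) = 37.3410°
wrap1 = wrap2 = π + 2β = 254.6820°

wrap1=254.68_deg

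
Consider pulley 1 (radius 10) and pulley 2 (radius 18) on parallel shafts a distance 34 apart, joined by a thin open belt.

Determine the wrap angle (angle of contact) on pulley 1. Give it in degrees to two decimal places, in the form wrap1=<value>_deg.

wrap1=152.78_deg

open belt: β = asin((r2−r1)/C) = asin(8/34) = 13.6090°
wrap1 = π − 2β = 152.7821°
wrap2 = π + 2β = 207.2179°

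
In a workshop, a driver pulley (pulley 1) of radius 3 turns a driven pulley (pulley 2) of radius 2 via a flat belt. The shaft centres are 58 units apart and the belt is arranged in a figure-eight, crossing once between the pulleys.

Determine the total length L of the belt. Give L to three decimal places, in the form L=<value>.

L=132.139

crossed belt: β = asin((r1+r2)/C) = asin(5/58) = 4.9454°
wrap1 = wrap2 = π + 2β = 189.8909°
tangent length = C·cosβ = 57.7841
L = (r1+r2)·wrap + 2·C·cosβ = 5·3.3142 + 2·57.7841 = 132.1393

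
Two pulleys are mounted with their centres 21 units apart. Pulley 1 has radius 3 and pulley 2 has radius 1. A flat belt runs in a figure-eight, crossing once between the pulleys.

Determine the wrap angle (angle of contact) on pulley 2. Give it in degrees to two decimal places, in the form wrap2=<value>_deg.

wrap2=201.96_deg

crossed belt: β = asin((r1+r2)/C) = asin(4/21) = 10.9806°
wrap1 = wrap2 = π + 2β = 201.9612°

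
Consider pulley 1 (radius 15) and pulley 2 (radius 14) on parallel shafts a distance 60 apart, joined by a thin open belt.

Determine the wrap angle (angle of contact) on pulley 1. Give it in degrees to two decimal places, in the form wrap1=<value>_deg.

open belt: β = asin((r2−r1)/C) = asin(-1/60) = -0.9550°
wrap1 = π − 2β = 181.9099°
wrap2 = π + 2β = 178.0901°

wrap1=181.91_deg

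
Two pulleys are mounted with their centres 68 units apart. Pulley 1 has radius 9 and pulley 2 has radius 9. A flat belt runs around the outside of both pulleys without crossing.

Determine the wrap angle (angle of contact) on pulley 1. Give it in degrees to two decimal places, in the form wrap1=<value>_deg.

wrap1=180.00_deg

open belt: β = asin((r2−r1)/C) = asin(0/68) = 0.0000°
wrap1 = π − 2β = 180.0000°
wrap2 = π + 2β = 180.0000°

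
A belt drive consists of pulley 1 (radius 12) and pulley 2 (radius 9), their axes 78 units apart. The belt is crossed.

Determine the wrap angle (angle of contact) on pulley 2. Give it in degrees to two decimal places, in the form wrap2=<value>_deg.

wrap2=211.24_deg

crossed belt: β = asin((r1+r2)/C) = asin(21/78) = 15.6185°
wrap1 = wrap2 = π + 2β = 211.2370°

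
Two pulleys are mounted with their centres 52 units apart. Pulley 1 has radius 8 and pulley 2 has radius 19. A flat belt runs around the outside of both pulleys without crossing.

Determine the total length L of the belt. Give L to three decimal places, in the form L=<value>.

L=191.159

open belt: β = asin((r2−r1)/C) = asin(11/52) = 12.2125°
wrap1 = π − 2β = 155.5749°
wrap2 = π + 2β = 204.4251°
tangent length = C·cosβ = 50.8232
L = r1·wrap1 + r2·wrap2 + 2·C·cosβ = 8·2.7153 + 19·3.5679 + 2·50.8232 = 191.1587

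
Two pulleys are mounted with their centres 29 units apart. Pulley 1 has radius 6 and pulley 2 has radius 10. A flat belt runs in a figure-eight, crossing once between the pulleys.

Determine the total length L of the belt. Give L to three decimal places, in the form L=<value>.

L=117.341

crossed belt: β = asin((r1+r2)/C) = asin(16/29) = 33.4854°
wrap1 = wrap2 = π + 2β = 246.9708°
tangent length = C·cosβ = 24.1868
L = (r1+r2)·wrap + 2·C·cosβ = 16·4.3105 + 2·24.1868 = 117.3408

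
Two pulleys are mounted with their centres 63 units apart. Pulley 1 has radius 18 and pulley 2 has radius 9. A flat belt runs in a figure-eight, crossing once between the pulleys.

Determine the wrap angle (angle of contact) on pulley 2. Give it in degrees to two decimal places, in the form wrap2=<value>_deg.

wrap2=230.75_deg

crossed belt: β = asin((r1+r2)/C) = asin(27/63) = 25.3769°
wrap1 = wrap2 = π + 2β = 230.7539°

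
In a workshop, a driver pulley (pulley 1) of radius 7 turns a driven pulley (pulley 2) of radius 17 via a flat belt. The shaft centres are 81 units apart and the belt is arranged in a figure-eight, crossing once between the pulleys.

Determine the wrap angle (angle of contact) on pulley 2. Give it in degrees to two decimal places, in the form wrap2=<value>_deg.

crossed belt: β = asin((r1+r2)/C) = asin(24/81) = 17.2353°
wrap1 = wrap2 = π + 2β = 214.4706°

wrap2=214.47_deg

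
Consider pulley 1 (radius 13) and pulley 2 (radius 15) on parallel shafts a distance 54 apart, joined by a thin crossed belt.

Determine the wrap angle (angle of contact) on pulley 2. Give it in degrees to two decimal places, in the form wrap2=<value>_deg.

wrap2=242.47_deg

crossed belt: β = asin((r1+r2)/C) = asin(28/54) = 31.2329°
wrap1 = wrap2 = π + 2β = 242.4659°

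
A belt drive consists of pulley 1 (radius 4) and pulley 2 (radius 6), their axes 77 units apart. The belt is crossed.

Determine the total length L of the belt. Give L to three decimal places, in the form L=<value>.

crossed belt: β = asin((r1+r2)/C) = asin(10/77) = 7.4621°
wrap1 = wrap2 = π + 2β = 194.9242°
tangent length = C·cosβ = 76.3479
L = (r1+r2)·wrap + 2·C·cosβ = 10·3.4021 + 2·76.3479 = 186.7165

L=186.716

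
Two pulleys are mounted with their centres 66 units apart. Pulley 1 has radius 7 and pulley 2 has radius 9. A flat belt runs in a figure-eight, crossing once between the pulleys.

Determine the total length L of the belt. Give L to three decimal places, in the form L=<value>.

crossed belt: β = asin((r1+r2)/C) = asin(16/66) = 14.0297°
wrap1 = wrap2 = π + 2β = 208.0593°
tangent length = C·cosβ = 64.0312
L = (r1+r2)·wrap + 2·C·cosβ = 16·3.6313 + 2·64.0312 = 186.1636

L=186.164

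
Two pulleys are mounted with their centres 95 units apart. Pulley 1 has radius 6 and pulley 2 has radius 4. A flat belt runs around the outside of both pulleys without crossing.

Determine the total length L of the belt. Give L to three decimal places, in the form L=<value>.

L=221.458

open belt: β = asin((r2−r1)/C) = asin(-2/95) = -1.2063°
wrap1 = π − 2β = 182.4126°
wrap2 = π + 2β = 177.5874°
tangent length = C·cosβ = 94.9789
L = r1·wrap1 + r2·wrap2 + 2·C·cosβ = 6·3.1837 + 4·3.0995 + 2·94.9789 = 221.4580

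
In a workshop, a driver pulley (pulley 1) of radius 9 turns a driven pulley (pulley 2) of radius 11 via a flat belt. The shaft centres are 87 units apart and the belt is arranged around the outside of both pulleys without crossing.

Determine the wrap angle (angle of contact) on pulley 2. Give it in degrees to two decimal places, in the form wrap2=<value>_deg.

open belt: β = asin((r2−r1)/C) = asin(2/87) = 1.3173°
wrap1 = π − 2β = 177.3655°
wrap2 = π + 2β = 182.6345°

wrap2=182.63_deg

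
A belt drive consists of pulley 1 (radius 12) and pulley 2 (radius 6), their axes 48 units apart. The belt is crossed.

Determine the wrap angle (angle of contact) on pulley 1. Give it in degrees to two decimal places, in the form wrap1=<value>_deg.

wrap1=224.05_deg

crossed belt: β = asin((r1+r2)/C) = asin(18/48) = 22.0243°
wrap1 = wrap2 = π + 2β = 224.0486°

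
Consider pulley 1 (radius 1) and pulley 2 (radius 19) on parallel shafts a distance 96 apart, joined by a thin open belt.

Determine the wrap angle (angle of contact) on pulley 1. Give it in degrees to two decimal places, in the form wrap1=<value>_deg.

open belt: β = asin((r2−r1)/C) = asin(18/96) = 10.8069°
wrap1 = π − 2β = 158.3862°
wrap2 = π + 2β = 201.6138°

wrap1=158.39_deg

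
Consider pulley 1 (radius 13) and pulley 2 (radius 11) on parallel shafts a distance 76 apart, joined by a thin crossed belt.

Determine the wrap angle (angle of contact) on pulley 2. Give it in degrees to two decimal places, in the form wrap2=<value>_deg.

crossed belt: β = asin((r1+r2)/C) = asin(24/76) = 18.4085°
wrap1 = wrap2 = π + 2β = 216.8170°

wrap2=216.82_deg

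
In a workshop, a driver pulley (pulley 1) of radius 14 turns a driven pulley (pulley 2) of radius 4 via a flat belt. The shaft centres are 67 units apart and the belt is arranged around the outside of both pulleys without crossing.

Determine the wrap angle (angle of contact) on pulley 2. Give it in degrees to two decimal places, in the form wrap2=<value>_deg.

wrap2=162.83_deg

open belt: β = asin((r2−r1)/C) = asin(-10/67) = -8.5837°
wrap1 = π − 2β = 197.1674°
wrap2 = π + 2β = 162.8326°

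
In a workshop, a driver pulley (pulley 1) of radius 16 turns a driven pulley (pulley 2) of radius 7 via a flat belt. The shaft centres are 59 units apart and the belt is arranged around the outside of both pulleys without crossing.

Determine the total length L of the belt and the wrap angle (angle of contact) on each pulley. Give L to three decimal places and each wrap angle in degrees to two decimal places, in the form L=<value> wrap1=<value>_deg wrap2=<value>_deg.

L=191.632 wrap1=197.55_deg wrap2=162.45_deg

open belt: β = asin((r2−r1)/C) = asin(-9/59) = -8.7743°
wrap1 = π − 2β = 197.5486°
wrap2 = π + 2β = 162.4514°
tangent length = C·cosβ = 58.3095
L = r1·wrap1 + r2·wrap2 + 2·C·cosβ = 16·3.4479 + 7·2.8353 + 2·58.3095 = 191.6322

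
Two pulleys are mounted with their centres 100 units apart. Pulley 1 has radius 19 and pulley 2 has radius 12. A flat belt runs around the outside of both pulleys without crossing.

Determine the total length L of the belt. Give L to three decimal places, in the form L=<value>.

L=297.880

open belt: β = asin((r2−r1)/C) = asin(-7/100) = -4.0140°
wrap1 = π − 2β = 188.0280°
wrap2 = π + 2β = 171.9720°
tangent length = C·cosβ = 99.7547
L = r1·wrap1 + r2·wrap2 + 2·C·cosβ = 19·3.2817 + 12·3.0015 + 2·99.7547 = 297.8796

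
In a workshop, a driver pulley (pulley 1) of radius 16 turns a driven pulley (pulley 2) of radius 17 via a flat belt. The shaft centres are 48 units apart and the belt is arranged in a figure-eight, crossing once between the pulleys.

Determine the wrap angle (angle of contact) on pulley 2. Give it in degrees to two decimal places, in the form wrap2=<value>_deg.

wrap2=266.87_deg

crossed belt: β = asin((r1+r2)/C) = asin(33/48) = 43.4325°
wrap1 = wrap2 = π + 2β = 266.8651°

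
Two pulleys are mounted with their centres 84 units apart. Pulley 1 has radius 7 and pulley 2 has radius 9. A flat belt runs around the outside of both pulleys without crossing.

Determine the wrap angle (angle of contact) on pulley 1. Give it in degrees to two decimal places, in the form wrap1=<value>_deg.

open belt: β = asin((r2−r1)/C) = asin(2/84) = 1.3643°
wrap1 = π − 2β = 177.2714°
wrap2 = π + 2β = 182.7286°

wrap1=177.27_deg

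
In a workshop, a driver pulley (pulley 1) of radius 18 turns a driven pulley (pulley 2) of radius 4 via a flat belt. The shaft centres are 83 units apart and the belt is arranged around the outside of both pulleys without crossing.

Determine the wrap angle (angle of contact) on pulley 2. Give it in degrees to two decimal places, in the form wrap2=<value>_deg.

open belt: β = asin((r2−r1)/C) = asin(-14/83) = -9.7108°
wrap1 = π − 2β = 199.4215°
wrap2 = π + 2β = 160.5785°

wrap2=160.58_deg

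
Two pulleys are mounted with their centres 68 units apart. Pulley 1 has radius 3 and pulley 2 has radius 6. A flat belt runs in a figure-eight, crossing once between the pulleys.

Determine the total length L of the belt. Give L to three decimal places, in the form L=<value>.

L=165.467

crossed belt: β = asin((r1+r2)/C) = asin(9/68) = 7.6056°
wrap1 = wrap2 = π + 2β = 195.2112°
tangent length = C·cosβ = 67.4018
L = (r1+r2)·wrap + 2·C·cosβ = 9·3.4071 + 2·67.4018 = 165.4673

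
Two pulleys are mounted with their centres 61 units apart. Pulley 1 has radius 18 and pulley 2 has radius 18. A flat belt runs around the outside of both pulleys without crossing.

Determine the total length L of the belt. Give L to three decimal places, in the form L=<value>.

open belt: β = asin((r2−r1)/C) = asin(0/61) = 0.0000°
wrap1 = π − 2β = 180.0000°
wrap2 = π + 2β = 180.0000°
tangent length = C·cosβ = 61.0000
L = r1·wrap1 + r2·wrap2 + 2·C·cosβ = 18·3.1416 + 18·3.1416 + 2·61.0000 = 235.0973

L=235.097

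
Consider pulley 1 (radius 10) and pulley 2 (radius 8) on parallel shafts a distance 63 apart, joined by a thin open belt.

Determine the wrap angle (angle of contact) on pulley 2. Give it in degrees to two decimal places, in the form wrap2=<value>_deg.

wrap2=176.36_deg

open belt: β = asin((r2−r1)/C) = asin(-2/63) = -1.8192°
wrap1 = π − 2β = 183.6384°
wrap2 = π + 2β = 176.3616°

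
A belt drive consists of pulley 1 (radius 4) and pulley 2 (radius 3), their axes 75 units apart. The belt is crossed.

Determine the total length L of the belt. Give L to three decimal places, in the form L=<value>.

crossed belt: β = asin((r1+r2)/C) = asin(7/75) = 5.3554°
wrap1 = wrap2 = π + 2β = 190.7108°
tangent length = C·cosβ = 74.6726
L = (r1+r2)·wrap + 2·C·cosβ = 7·3.3285 + 2·74.6726 = 172.6450

L=172.645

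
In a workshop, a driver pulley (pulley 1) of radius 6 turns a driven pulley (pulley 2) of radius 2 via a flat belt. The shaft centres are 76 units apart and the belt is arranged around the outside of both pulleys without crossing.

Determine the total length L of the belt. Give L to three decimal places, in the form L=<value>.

L=177.343

open belt: β = asin((r2−r1)/C) = asin(-4/76) = -3.0170°
wrap1 = π − 2β = 186.0339°
wrap2 = π + 2β = 173.9661°
tangent length = C·cosβ = 75.8947
L = r1·wrap1 + r2·wrap2 + 2·C·cosβ = 6·3.2469 + 2·3.0363 + 2·75.8947 = 177.3433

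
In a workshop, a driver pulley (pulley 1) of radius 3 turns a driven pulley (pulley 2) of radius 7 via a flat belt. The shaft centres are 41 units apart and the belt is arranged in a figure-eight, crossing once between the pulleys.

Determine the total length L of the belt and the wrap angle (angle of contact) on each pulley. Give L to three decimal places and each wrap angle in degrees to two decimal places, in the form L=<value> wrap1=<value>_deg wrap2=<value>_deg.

crossed belt: β = asin((r1+r2)/C) = asin(10/41) = 14.1170°
wrap1 = wrap2 = π + 2β = 208.2340°
tangent length = C·cosβ = 39.7618
L = (r1+r2)·wrap + 2·C·cosβ = 10·3.6344 + 2·39.7618 = 115.8673

L=115.867 wrap1=208.23_deg wrap2=208.23_deg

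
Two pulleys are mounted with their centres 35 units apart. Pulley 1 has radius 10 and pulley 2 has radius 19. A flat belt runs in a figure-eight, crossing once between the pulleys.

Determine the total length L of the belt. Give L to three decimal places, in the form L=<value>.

L=186.938

crossed belt: β = asin((r1+r2)/C) = asin(29/35) = 55.9523°
wrap1 = wrap2 = π + 2β = 291.9045°
tangent length = C·cosβ = 19.5959
L = (r1+r2)·wrap + 2·C·cosβ = 29·5.0947 + 2·19.5959 = 186.9380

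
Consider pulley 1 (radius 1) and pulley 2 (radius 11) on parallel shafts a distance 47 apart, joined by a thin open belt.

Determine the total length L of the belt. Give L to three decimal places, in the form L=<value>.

L=133.835

open belt: β = asin((r2−r1)/C) = asin(10/47) = 12.2845°
wrap1 = π − 2β = 155.4310°
wrap2 = π + 2β = 204.5690°
tangent length = C·cosβ = 45.9239
L = r1·wrap1 + r2·wrap2 + 2·C·cosβ = 1·2.7128 + 11·3.5704 + 2·45.9239 = 133.8349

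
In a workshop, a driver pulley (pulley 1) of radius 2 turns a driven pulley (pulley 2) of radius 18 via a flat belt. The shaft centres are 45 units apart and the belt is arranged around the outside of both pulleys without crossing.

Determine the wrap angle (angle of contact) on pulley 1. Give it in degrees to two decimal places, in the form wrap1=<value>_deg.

wrap1=138.35_deg

open belt: β = asin((r2−r1)/C) = asin(16/45) = 20.8275°
wrap1 = π − 2β = 138.3450°
wrap2 = π + 2β = 221.6550°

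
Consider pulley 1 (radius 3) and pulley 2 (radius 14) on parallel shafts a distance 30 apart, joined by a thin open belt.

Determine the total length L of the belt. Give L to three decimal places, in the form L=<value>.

L=117.488

open belt: β = asin((r2−r1)/C) = asin(11/30) = 21.5102°
wrap1 = π − 2β = 136.9796°
wrap2 = π + 2β = 223.0204°
tangent length = C·cosβ = 27.9106
L = r1·wrap1 + r2·wrap2 + 2·C·cosβ = 3·2.3907 + 14·3.8924 + 2·27.9106 = 117.4875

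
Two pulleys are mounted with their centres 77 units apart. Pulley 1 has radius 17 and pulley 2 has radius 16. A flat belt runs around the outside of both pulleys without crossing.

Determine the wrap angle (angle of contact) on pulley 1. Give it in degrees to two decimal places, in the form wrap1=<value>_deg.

open belt: β = asin((r2−r1)/C) = asin(-1/77) = -0.7441°
wrap1 = π − 2β = 181.4882°
wrap2 = π + 2β = 178.5118°

wrap1=181.49_deg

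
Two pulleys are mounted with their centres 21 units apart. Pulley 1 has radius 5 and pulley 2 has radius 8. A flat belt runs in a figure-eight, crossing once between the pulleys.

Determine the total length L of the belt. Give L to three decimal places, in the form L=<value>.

crossed belt: β = asin((r1+r2)/C) = asin(13/21) = 38.2466°
wrap1 = wrap2 = π + 2β = 256.4932°
tangent length = C·cosβ = 16.4924
L = (r1+r2)·wrap + 2·C·cosβ = 13·4.4767 + 2·16.4924 = 91.1813

L=91.181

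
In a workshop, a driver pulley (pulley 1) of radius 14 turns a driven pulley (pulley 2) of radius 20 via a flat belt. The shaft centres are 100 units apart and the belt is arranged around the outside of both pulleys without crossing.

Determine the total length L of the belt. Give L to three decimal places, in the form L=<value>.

L=307.174

open belt: β = asin((r2−r1)/C) = asin(6/100) = 3.4398°
wrap1 = π − 2β = 173.1204°
wrap2 = π + 2β = 186.8796°
tangent length = C·cosβ = 99.8198
L = r1·wrap1 + r2·wrap2 + 2·C·cosβ = 14·3.0215 + 20·3.2617 + 2·99.8198 = 307.1743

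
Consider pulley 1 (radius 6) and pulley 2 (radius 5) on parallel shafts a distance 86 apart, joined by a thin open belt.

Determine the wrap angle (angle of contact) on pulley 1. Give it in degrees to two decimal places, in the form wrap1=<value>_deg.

wrap1=181.33_deg

open belt: β = asin((r2−r1)/C) = asin(-1/86) = -0.6662°
wrap1 = π − 2β = 181.3325°
wrap2 = π + 2β = 178.6675°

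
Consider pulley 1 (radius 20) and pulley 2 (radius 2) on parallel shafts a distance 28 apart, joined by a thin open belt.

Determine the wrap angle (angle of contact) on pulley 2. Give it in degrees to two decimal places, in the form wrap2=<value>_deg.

open belt: β = asin((r2−r1)/C) = asin(-18/28) = -40.0052°
wrap1 = π − 2β = 260.0104°
wrap2 = π + 2β = 99.9896°

wrap2=99.99_deg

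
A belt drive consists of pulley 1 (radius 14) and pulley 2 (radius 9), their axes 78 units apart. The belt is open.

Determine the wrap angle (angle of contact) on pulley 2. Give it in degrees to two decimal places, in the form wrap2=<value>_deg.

open belt: β = asin((r2−r1)/C) = asin(-5/78) = -3.6753°
wrap1 = π − 2β = 187.3507°
wrap2 = π + 2β = 172.6493°

wrap2=172.65_deg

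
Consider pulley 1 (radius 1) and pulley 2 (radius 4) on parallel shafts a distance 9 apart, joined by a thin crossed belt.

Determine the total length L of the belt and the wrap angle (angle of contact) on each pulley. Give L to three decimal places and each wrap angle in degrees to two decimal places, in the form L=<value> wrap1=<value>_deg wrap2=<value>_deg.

L=36.565 wrap1=247.50_deg wrap2=247.50_deg

crossed belt: β = asin((r1+r2)/C) = asin(5/9) = 33.7490°
wrap1 = wrap2 = π + 2β = 247.4980°
tangent length = C·cosβ = 7.4833
L = (r1+r2)·wrap + 2·C·cosβ = 5·4.3197 + 2·7.4833 = 36.5649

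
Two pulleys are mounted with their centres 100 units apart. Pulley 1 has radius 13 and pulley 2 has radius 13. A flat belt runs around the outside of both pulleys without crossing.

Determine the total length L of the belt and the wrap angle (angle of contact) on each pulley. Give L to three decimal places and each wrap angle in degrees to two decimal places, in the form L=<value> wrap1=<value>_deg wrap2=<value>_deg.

open belt: β = asin((r2−r1)/C) = asin(0/100) = 0.0000°
wrap1 = π − 2β = 180.0000°
wrap2 = π + 2β = 180.0000°
tangent length = C·cosβ = 100.0000
L = r1·wrap1 + r2·wrap2 + 2·C·cosβ = 13·3.1416 + 13·3.1416 + 2·100.0000 = 281.6814

L=281.681 wrap1=180.00_deg wrap2=180.00_deg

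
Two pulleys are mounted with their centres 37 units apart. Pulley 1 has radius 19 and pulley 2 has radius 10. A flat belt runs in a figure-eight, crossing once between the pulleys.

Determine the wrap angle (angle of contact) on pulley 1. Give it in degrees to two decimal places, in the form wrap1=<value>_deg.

crossed belt: β = asin((r1+r2)/C) = asin(29/37) = 51.6083°
wrap1 = wrap2 = π + 2β = 283.2167°

wrap1=283.22_deg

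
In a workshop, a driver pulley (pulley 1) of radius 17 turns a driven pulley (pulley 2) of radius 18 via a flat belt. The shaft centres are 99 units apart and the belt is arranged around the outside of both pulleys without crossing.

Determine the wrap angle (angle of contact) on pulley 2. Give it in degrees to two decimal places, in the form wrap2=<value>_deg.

wrap2=181.16_deg

open belt: β = asin((r2−r1)/C) = asin(1/99) = 0.5788°
wrap1 = π − 2β = 178.8425°
wrap2 = π + 2β = 181.1575°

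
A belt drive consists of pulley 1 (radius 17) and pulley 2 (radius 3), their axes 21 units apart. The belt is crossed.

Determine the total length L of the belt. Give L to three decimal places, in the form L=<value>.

crossed belt: β = asin((r1+r2)/C) = asin(20/21) = 72.2472°
wrap1 = wrap2 = π + 2β = 324.4944°
tangent length = C·cosβ = 6.4031
L = (r1+r2)·wrap + 2·C·cosβ = 20·5.6635 + 2·6.4031 = 126.0762

L=126.076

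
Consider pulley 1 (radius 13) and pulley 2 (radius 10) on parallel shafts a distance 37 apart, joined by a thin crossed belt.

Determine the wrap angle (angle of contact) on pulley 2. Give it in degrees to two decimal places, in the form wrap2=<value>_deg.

crossed belt: β = asin((r1+r2)/C) = asin(23/37) = 38.4347°
wrap1 = wrap2 = π + 2β = 256.8693°

wrap2=256.87_deg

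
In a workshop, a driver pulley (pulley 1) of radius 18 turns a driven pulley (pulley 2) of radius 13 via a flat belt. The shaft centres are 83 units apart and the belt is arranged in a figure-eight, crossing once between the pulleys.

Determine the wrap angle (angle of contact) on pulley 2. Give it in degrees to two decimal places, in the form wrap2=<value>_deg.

crossed belt: β = asin((r1+r2)/C) = asin(31/83) = 21.9313°
wrap1 = wrap2 = π + 2β = 223.8625°

wrap2=223.86_deg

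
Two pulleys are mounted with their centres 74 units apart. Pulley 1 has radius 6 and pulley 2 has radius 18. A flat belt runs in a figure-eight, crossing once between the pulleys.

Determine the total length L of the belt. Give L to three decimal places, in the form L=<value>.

L=231.252

crossed belt: β = asin((r1+r2)/C) = asin(24/74) = 18.9246°
wrap1 = wrap2 = π + 2β = 217.8493°
tangent length = C·cosβ = 70.0000
L = (r1+r2)·wrap + 2·C·cosβ = 24·3.8022 + 2·70.0000 = 231.2525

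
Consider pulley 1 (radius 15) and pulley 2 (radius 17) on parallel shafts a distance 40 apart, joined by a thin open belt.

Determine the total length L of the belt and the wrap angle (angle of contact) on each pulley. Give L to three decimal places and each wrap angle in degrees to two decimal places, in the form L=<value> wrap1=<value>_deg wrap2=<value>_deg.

open belt: β = asin((r2−r1)/C) = asin(2/40) = 2.8660°
wrap1 = π − 2β = 174.2680°
wrap2 = π + 2β = 185.7320°
tangent length = C·cosβ = 39.9500
L = r1·wrap1 + r2·wrap2 + 2·C·cosβ = 15·3.0416 + 17·3.2416 + 2·39.9500 = 180.6310

L=180.631 wrap1=174.27_deg wrap2=185.73_deg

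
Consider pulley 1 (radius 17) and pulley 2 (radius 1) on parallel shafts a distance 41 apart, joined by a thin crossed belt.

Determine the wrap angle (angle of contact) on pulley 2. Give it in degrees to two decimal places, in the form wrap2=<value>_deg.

wrap2=232.08_deg

crossed belt: β = asin((r1+r2)/C) = asin(18/41) = 26.0416°
wrap1 = wrap2 = π + 2β = 232.0833°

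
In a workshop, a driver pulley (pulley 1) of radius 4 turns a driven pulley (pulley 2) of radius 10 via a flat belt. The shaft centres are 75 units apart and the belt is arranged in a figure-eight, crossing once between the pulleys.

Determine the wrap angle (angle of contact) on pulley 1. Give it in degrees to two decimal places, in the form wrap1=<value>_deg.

crossed belt: β = asin((r1+r2)/C) = asin(14/75) = 10.7583°
wrap1 = wrap2 = π + 2β = 201.5166°

wrap1=201.52_deg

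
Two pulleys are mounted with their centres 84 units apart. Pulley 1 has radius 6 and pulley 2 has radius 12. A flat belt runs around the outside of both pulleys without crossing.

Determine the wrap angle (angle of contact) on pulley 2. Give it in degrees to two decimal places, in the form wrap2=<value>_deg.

wrap2=188.19_deg

open belt: β = asin((r2−r1)/C) = asin(6/84) = 4.0960°
wrap1 = π − 2β = 171.8079°
wrap2 = π + 2β = 188.1921°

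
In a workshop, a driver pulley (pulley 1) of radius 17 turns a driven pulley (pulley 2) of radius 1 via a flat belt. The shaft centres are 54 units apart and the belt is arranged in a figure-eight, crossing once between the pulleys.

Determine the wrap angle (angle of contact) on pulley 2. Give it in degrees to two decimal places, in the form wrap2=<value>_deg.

wrap2=218.94_deg

crossed belt: β = asin((r1+r2)/C) = asin(18/54) = 19.4712°
wrap1 = wrap2 = π + 2β = 218.9424°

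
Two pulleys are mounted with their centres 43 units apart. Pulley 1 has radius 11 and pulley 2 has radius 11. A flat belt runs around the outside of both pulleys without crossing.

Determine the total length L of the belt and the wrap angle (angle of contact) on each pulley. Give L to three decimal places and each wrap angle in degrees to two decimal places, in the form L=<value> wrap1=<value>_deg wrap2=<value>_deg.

L=155.115 wrap1=180.00_deg wrap2=180.00_deg

open belt: β = asin((r2−r1)/C) = asin(0/43) = 0.0000°
wrap1 = π − 2β = 180.0000°
wrap2 = π + 2β = 180.0000°
tangent length = C·cosβ = 43.0000
L = r1·wrap1 + r2·wrap2 + 2·C·cosβ = 11·3.1416 + 11·3.1416 + 2·43.0000 = 155.1150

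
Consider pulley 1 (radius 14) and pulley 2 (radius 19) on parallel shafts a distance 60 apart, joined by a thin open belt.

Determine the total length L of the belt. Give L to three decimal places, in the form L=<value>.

L=224.089

open belt: β = asin((r2−r1)/C) = asin(5/60) = 4.7802°
wrap1 = π − 2β = 170.4396°
wrap2 = π + 2β = 189.5604°
tangent length = C·cosβ = 59.7913
L = r1·wrap1 + r2·wrap2 + 2·C·cosβ = 14·2.9747 + 19·3.3085 + 2·59.7913 = 224.0895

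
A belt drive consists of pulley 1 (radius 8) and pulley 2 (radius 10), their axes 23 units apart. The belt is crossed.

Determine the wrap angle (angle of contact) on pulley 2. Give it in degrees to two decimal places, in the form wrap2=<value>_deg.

wrap2=283.00_deg

crossed belt: β = asin((r1+r2)/C) = asin(18/23) = 51.5000°
wrap1 = wrap2 = π + 2β = 283.0001°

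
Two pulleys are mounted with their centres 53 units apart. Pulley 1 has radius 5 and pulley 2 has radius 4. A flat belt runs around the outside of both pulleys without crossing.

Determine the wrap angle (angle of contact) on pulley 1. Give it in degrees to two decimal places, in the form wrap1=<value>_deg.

wrap1=182.16_deg

open belt: β = asin((r2−r1)/C) = asin(-1/53) = -1.0811°
wrap1 = π − 2β = 182.1622°
wrap2 = π + 2β = 177.8378°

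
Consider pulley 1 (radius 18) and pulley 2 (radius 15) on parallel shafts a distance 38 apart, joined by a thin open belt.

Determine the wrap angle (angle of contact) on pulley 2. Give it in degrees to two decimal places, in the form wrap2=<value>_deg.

open belt: β = asin((r2−r1)/C) = asin(-3/38) = -4.5281°
wrap1 = π − 2β = 189.0561°
wrap2 = π + 2β = 170.9439°

wrap2=170.94_deg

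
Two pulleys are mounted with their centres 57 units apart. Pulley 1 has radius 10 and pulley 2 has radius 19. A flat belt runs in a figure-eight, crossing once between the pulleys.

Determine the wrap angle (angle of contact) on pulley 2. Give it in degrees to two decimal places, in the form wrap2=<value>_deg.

wrap2=241.16_deg

crossed belt: β = asin((r1+r2)/C) = asin(29/57) = 30.5821°
wrap1 = wrap2 = π + 2β = 241.1641°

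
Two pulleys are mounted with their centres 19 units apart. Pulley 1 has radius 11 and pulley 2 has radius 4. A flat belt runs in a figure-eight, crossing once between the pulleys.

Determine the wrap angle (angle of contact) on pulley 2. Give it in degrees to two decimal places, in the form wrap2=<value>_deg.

crossed belt: β = asin((r1+r2)/C) = asin(15/19) = 52.1364°
wrap1 = wrap2 = π + 2β = 284.2727°

wrap2=284.27_deg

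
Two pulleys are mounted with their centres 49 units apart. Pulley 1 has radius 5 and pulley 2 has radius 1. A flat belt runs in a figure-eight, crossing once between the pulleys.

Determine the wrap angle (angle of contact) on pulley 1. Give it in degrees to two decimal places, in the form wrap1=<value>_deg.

crossed belt: β = asin((r1+r2)/C) = asin(6/49) = 7.0335°
wrap1 = wrap2 = π + 2β = 194.0669°

wrap1=194.07_deg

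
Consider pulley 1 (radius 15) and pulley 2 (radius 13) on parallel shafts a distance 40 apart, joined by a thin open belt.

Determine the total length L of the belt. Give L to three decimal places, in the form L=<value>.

L=168.065

open belt: β = asin((r2−r1)/C) = asin(-2/40) = -2.8660°
wrap1 = π − 2β = 185.7320°
wrap2 = π + 2β = 174.2680°
tangent length = C·cosβ = 39.9500
L = r1·wrap1 + r2·wrap2 + 2·C·cosβ = 15·3.2416 + 13·3.0416 + 2·39.9500 = 168.0646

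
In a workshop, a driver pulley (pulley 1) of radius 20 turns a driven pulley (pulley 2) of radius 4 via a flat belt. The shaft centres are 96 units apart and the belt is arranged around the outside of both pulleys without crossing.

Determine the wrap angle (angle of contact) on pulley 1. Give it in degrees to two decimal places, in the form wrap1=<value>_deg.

wrap1=199.19_deg

open belt: β = asin((r2−r1)/C) = asin(-16/96) = -9.5941°
wrap1 = π − 2β = 199.1881°
wrap2 = π + 2β = 160.8119°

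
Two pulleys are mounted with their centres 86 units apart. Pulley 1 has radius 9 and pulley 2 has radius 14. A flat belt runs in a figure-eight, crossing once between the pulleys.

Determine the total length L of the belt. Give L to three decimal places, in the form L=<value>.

L=250.445

crossed belt: β = asin((r1+r2)/C) = asin(23/86) = 15.5121°
wrap1 = wrap2 = π + 2β = 211.0242°
tangent length = C·cosβ = 82.8674
L = (r1+r2)·wrap + 2·C·cosβ = 23·3.6831 + 2·82.8674 = 250.4453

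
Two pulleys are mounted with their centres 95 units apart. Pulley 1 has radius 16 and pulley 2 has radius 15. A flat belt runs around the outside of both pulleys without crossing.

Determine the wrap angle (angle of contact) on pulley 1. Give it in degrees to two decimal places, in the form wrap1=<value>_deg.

wrap1=181.21_deg

open belt: β = asin((r2−r1)/C) = asin(-1/95) = -0.6031°
wrap1 = π − 2β = 181.2062°
wrap2 = π + 2β = 178.7938°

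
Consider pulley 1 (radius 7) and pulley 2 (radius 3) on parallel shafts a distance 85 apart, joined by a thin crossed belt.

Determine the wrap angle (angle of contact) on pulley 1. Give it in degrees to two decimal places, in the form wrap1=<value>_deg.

wrap1=193.51_deg

crossed belt: β = asin((r1+r2)/C) = asin(10/85) = 6.7563°
wrap1 = wrap2 = π + 2β = 193.5127°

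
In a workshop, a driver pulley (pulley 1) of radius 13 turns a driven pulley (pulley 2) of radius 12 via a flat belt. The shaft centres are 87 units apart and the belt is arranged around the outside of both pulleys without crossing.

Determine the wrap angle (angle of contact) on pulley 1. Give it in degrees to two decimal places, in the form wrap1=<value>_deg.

wrap1=181.32_deg

open belt: β = asin((r2−r1)/C) = asin(-1/87) = -0.6586°
wrap1 = π − 2β = 181.3172°
wrap2 = π + 2β = 178.6828°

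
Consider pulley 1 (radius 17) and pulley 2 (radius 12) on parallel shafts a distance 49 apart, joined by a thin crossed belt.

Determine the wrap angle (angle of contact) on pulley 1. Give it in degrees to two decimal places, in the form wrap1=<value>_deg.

crossed belt: β = asin((r1+r2)/C) = asin(29/49) = 36.2875°
wrap1 = wrap2 = π + 2β = 252.5749°

wrap1=252.57_deg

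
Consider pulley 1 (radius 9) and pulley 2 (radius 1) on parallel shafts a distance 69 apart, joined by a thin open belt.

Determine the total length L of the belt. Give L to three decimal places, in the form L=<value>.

open belt: β = asin((r2−r1)/C) = asin(-8/69) = -6.6580°
wrap1 = π − 2β = 193.3159°
wrap2 = π + 2β = 166.6841°
tangent length = C·cosβ = 68.5347
L = r1·wrap1 + r2·wrap2 + 2·C·cosβ = 9·3.3740 + 1·2.9092 + 2·68.5347 = 170.3445

L=170.345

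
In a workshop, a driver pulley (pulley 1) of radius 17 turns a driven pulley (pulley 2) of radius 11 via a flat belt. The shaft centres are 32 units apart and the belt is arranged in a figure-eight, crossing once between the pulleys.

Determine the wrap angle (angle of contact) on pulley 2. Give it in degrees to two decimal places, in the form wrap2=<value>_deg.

wrap2=302.09_deg

crossed belt: β = asin((r1+r2)/C) = asin(28/32) = 61.0450°
wrap1 = wrap2 = π + 2β = 302.0900°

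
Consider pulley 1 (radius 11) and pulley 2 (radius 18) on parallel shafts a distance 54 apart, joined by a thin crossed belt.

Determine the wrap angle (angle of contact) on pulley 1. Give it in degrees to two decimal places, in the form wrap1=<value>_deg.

wrap1=244.96_deg

crossed belt: β = asin((r1+r2)/C) = asin(29/54) = 32.4822°
wrap1 = wrap2 = π + 2β = 244.9643°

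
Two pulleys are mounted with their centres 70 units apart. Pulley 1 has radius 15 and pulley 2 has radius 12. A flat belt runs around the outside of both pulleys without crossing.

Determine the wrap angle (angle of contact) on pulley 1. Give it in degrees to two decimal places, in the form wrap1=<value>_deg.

wrap1=184.91_deg

open belt: β = asin((r2−r1)/C) = asin(-3/70) = -2.4563°
wrap1 = π − 2β = 184.9126°
wrap2 = π + 2β = 175.0874°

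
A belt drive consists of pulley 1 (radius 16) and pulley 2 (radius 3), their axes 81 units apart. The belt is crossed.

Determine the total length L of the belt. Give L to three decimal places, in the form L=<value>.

crossed belt: β = asin((r1+r2)/C) = asin(19/81) = 13.5662°
wrap1 = wrap2 = π + 2β = 207.1323°
tangent length = C·cosβ = 78.7401
L = (r1+r2)·wrap + 2·C·cosβ = 19·3.6151 + 2·78.7401 = 226.1678

L=226.168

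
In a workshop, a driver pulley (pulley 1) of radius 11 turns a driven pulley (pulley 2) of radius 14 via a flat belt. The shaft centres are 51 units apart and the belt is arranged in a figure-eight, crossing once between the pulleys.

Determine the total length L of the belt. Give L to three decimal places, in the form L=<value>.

L=193.060

crossed belt: β = asin((r1+r2)/C) = asin(25/51) = 29.3535°
wrap1 = wrap2 = π + 2β = 238.7069°
tangent length = C·cosβ = 44.4522
L = (r1+r2)·wrap + 2·C·cosβ = 25·4.1662 + 2·44.4522 = 193.0600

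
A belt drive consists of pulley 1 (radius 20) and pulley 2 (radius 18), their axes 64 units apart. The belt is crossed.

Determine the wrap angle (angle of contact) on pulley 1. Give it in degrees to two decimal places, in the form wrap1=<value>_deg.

crossed belt: β = asin((r1+r2)/C) = asin(38/64) = 36.4236°
wrap1 = wrap2 = π + 2β = 252.8471°

wrap1=252.85_deg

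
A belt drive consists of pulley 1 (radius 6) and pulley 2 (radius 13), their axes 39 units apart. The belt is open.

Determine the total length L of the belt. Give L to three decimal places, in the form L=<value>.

open belt: β = asin((r2−r1)/C) = asin(7/39) = 10.3399°
wrap1 = π − 2β = 159.3202°
wrap2 = π + 2β = 200.6798°
tangent length = C·cosβ = 38.3667
L = r1·wrap1 + r2·wrap2 + 2·C·cosβ = 6·2.7807 + 13·3.5025 + 2·38.3667 = 138.9501

L=138.950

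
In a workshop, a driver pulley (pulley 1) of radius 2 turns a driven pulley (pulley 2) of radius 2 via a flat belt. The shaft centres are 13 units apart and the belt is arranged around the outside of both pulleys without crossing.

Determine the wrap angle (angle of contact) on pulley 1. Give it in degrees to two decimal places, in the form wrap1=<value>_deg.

open belt: β = asin((r2−r1)/C) = asin(0/13) = 0.0000°
wrap1 = π − 2β = 180.0000°
wrap2 = π + 2β = 180.0000°

wrap1=180.00_deg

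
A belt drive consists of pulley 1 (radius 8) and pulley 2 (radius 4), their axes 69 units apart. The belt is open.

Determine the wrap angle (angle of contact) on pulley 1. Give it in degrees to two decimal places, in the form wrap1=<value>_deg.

open belt: β = asin((r2−r1)/C) = asin(-4/69) = -3.3234°
wrap1 = π − 2β = 186.6467°
wrap2 = π + 2β = 173.3533°

wrap1=186.65_deg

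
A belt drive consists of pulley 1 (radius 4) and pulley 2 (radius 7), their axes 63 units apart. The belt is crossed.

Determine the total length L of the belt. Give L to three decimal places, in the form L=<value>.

crossed belt: β = asin((r1+r2)/C) = asin(11/63) = 10.0556°
wrap1 = wrap2 = π + 2β = 200.1111°
tangent length = C·cosβ = 62.0322
L = (r1+r2)·wrap + 2·C·cosβ = 11·3.4926 + 2·62.0322 = 162.4831

L=162.483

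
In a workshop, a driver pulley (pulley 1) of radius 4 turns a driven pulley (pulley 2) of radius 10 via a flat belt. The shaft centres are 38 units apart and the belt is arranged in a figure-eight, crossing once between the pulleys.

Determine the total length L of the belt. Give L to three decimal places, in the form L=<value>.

crossed belt: β = asin((r1+r2)/C) = asin(14/38) = 21.6183°
wrap1 = wrap2 = π + 2β = 223.2365°
tangent length = C·cosβ = 35.3270
L = (r1+r2)·wrap + 2·C·cosβ = 14·3.8962 + 2·35.3270 = 125.2011

L=125.201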